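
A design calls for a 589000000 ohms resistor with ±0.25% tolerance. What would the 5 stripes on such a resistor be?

589000000 Ω = 589 × 10^6.
5 → green
8 → grey
9 → white
Multiplier 10^6 → blue.
±0.25% tolerance → blue.

green, grey, white, blue, blue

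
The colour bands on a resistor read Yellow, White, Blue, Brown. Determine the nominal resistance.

Yellow → 4 (first significant figure)
White → 9 (second significant figure)
Blue → ×10^6 multiplier
49 × 1000000 = 49000000 Ω

49000000 Ω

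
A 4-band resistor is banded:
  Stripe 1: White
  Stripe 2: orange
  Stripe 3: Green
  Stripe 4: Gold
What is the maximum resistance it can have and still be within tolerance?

9765000 Ω

White → 9 (first significant figure)
Orange → 3 (second significant figure)
Green → ×10^5 multiplier
Gold → ±5% tolerance
93 × 100000 = 9300000 Ω
Maximum = 9300000 × (1 + 5/100) = 9765000 Ω.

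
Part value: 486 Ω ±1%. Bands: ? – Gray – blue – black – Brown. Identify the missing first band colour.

yellow

486 Ω = 486 × 10^0.
The first band gives digit 4 of the significand, and 4 is yellow.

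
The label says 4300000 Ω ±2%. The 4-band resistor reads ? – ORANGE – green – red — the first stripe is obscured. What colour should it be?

4300000 Ω = 43 × 10^5.
The first band gives digit 4 of the significand, and 4 is yellow.

yellow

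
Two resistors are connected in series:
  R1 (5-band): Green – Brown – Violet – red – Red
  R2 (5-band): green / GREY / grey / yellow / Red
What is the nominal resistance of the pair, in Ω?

5931700 Ω

R1: green, brown, violet → 517; red ×10^2 → 51700 Ω.
R2: green, grey, grey → 588; yellow ×10^4 → 5880000 Ω.
Series: 51700 + 5880000 = 5931700 Ω.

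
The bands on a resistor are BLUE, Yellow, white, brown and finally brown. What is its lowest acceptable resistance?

Blue → 6 (first significant figure)
Yellow → 4 (second significant figure)
White → 9 (third significant figure)
Brown → ×10 multiplier
Brown → ±1% tolerance
649 × 10 = 6490 Ω
Lowest = 6490 × (1 − 1/100) = 6425.1 Ω.

6425.1 Ω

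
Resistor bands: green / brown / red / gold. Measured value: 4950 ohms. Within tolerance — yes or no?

Green → 5 (first significant figure)
Brown → 1 (second significant figure)
Red → ×10^2 multiplier
Gold → ±5% tolerance
51 × 100 = 5100 Ω
Allowed range: 4845 Ω to 5355 Ω.
4950 ohms lies inside that range.

yes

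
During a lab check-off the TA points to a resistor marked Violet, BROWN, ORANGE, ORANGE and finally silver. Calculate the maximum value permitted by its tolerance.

Violet → 7 (first significant figure)
Brown → 1 (second significant figure)
Orange → 3 (third significant figure)
Orange → ×10^3 multiplier
Silver → ±10% tolerance
713 × 1000 = 713000 Ω
Maximum = 713000 × (1 + 10/100) = 784300 Ω.

784300 Ω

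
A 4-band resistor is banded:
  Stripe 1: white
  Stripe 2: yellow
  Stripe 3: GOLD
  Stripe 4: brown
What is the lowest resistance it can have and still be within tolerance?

9.306 Ω

White → 9 (first significant figure)
Yellow → 4 (second significant figure)
Gold → ×0.1 multiplier
Brown → ±1% tolerance
94 × 0.1 = 9.4 Ω
Lowest = 9.4 × (1 − 1/100) = 9.306 Ω.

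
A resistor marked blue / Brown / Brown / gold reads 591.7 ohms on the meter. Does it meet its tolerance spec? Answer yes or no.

Blue → 6 (first significant figure)
Brown → 1 (second significant figure)
Brown → ×10 multiplier
Gold → ±5% tolerance
61 × 10 = 610 Ω
Allowed range: 579.5 Ω to 640.5 Ω.
591.7 ohms lies inside that range.

yes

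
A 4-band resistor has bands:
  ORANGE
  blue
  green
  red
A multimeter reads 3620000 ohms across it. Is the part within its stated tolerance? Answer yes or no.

yes

Orange → 3 (first significant figure)
Blue → 6 (second significant figure)
Green → ×10^5 multiplier
Red → ±2% tolerance
36 × 100000 = 3600000 Ω
Allowed range: 3528000 Ω to 3672000 Ω.
3620000 ohms lies inside that range.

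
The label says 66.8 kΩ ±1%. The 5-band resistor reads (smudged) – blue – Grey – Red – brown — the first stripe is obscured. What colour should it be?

66800 Ω = 668 × 10^2.
The first band gives digit 6 of the significand, and 6 is blue.

blue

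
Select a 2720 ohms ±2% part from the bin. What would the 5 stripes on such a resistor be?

2720 Ω = 272 × 10^1.
2 → red
7 → violet
2 → red
Multiplier 10^1 → brown.
±2% tolerance → red.

red, violet, red, brown, red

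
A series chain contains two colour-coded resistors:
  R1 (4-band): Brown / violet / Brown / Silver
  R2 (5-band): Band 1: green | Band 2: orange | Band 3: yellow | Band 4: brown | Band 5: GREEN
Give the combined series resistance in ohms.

R1: brown, violet → 17; brown ×10 → 170 Ω.
R2: green, orange, yellow → 534; brown ×10 → 5340 Ω.
Series: 170 + 5340 = 5510 Ω.

5510 Ω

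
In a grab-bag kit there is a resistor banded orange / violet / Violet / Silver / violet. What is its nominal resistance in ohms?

3.77 Ω

Orange → 3 (first significant figure)
Violet → 7 (second significant figure)
Violet → 7 (third significant figure)
Silver → ×0.01 multiplier
377 × 0.01 = 3.77 Ω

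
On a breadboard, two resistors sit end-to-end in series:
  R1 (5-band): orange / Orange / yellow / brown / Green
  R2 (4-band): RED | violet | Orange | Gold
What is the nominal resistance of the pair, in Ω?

30340 Ω

R1: orange, orange, yellow → 334; brown ×10 → 3340 Ω.
R2: red, violet → 27; orange ×10^3 → 27000 Ω.
Series: 3340 + 27000 = 30340 Ω.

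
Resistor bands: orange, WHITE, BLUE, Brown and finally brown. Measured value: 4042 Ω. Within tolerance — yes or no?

Orange → 3 (first significant figure)
White → 9 (second significant figure)
Blue → 6 (third significant figure)
Brown → ×10 multiplier
Brown → ±1% tolerance
396 × 10 = 3960 Ω
Allowed range: 3920.4 Ω to 3999.6 Ω.
4042 Ω lies outside that range.

no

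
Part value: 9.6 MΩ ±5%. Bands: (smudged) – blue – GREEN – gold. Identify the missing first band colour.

9600000 Ω = 96 × 10^5.
The first band gives digit 9 of the significand, and 9 is white.

white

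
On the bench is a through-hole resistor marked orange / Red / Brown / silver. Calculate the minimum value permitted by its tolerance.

288 Ω

Orange → 3 (first significant figure)
Red → 2 (second significant figure)
Brown → ×10 multiplier
Silver → ±10% tolerance
32 × 10 = 320 Ω
Minimum = 320 × (1 − 10/100) = 288 Ω.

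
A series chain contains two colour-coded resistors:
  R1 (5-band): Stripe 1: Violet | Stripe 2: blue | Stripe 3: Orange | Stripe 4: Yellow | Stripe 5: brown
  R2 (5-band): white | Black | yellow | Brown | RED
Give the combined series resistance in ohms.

R1: violet, blue, orange → 763; yellow ×10^4 → 7630000 Ω.
R2: white, black, yellow → 904; brown ×10 → 9040 Ω.
Series: 7630000 + 9040 = 7639040 Ω.

7639040 Ω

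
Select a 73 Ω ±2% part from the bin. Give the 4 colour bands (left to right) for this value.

73 Ω = 73 × 10^0.
7 → violet
3 → orange
Multiplier 10^0 → black.
±2% tolerance → red.

violet, orange, black, red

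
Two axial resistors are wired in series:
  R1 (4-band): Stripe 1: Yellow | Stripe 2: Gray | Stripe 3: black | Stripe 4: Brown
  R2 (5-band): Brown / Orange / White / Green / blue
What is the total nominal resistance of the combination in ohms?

13900048 Ω

R1: yellow, grey → 48; black ×1 → 48 Ω.
R2: brown, orange, white → 139; green ×10^5 → 13900000 Ω.
Series: 48 + 13900000 = 13900048 Ω.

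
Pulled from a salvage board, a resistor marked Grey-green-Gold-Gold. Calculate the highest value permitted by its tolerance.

8.925 Ω

Grey → 8 (first significant figure)
Green → 5 (second significant figure)
Gold → ×0.1 multiplier
Gold → ±5% tolerance
85 × 0.1 = 8.5 Ω
Highest = 8.5 × (1 + 5/100) = 8.925 Ω.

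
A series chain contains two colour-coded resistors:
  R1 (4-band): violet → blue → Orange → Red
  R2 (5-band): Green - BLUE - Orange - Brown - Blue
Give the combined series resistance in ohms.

81630 Ω

R1: violet, blue → 76; orange ×10^3 → 76000 Ω.
R2: green, blue, orange → 563; brown ×10 → 5630 Ω.
Series: 76000 + 5630 = 81630 Ω.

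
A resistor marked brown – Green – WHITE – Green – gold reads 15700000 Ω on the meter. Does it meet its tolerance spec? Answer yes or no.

yes

Brown → 1 (first significant figure)
Green → 5 (second significant figure)
White → 9 (third significant figure)
Green → ×10^5 multiplier
Gold → ±5% tolerance
159 × 100000 = 15900000 Ω
Allowed range: 15105000 Ω to 16695000 Ω.
15700000 Ω lies inside that range.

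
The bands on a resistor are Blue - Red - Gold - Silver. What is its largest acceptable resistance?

6.82 Ω

Blue → 6 (first significant figure)
Red → 2 (second significant figure)
Gold → ×0.1 multiplier
Silver → ±10% tolerance
62 × 0.1 = 6.2 Ω
Largest = 6.2 × (1 + 10/100) = 6.82 Ω.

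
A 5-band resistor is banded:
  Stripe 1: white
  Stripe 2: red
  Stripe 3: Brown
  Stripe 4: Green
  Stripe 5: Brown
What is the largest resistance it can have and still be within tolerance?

White → 9 (first significant figure)
Red → 2 (second significant figure)
Brown → 1 (third significant figure)
Green → ×10^5 multiplier
Brown → ±1% tolerance
921 × 100000 = 92100000 Ω
Largest = 92100000 × (1 + 1/100) = 93021000 Ω.

93021000 Ω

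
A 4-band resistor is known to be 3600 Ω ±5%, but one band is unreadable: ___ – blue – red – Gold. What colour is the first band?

orange

3600 Ω = 36 × 10^2.
The first band gives digit 3 of the significand, and 3 is orange.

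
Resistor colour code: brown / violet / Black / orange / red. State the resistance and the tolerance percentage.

170000 Ω ±2%

Brown → 1 (first significant figure)
Violet → 7 (second significant figure)
Black → 0 (third significant figure)
Orange → ×10^3 multiplier
Red → ±2% tolerance
170 × 1000 = 170000 Ω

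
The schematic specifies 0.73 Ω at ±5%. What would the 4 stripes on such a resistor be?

0.73 Ω = 73 × 10^-2.
7 → violet
3 → orange
Multiplier 10^-2 → silver.
±5% tolerance → gold.

violet, orange, silver, gold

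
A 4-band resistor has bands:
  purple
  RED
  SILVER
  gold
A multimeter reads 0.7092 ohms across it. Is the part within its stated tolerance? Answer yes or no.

yes

Violet → 7 (first significant figure)
Red → 2 (second significant figure)
Silver → ×0.01 multiplier
Gold → ±5% tolerance
72 × 0.01 = 0.72 Ω
Allowed range: 0.684 Ω to 0.756 Ω.
0.7092 ohms lies inside that range.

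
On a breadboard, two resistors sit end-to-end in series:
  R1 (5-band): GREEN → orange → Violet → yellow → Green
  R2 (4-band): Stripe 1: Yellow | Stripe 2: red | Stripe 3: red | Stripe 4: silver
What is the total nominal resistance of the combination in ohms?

R1: green, orange, violet → 537; yellow ×10^4 → 5370000 Ω.
R2: yellow, red → 42; red ×10^2 → 4200 Ω.
Series: 5370000 + 4200 = 5374200 Ω.

5374200 Ω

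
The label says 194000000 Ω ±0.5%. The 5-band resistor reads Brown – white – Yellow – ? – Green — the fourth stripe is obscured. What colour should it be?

194000000 Ω = 194 × 10^6.
The fourth band is the multiplier, 10^6, which is blue.

blue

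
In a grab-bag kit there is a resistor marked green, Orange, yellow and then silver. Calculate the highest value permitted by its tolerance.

Green → 5 (first significant figure)
Orange → 3 (second significant figure)
Yellow → ×10^4 multiplier
Silver → ±10% tolerance
53 × 10000 = 530000 Ω
Highest = 530000 × (1 + 10/100) = 583000 Ω.

583000 Ω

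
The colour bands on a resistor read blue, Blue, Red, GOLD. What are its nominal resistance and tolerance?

6600 Ω ±5%

Blue → 6 (first significant figure)
Blue → 6 (second significant figure)
Red → ×10^2 multiplier
Gold → ±5% tolerance
66 × 100 = 6600 Ω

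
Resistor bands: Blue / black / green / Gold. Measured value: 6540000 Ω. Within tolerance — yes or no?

Blue → 6 (first significant figure)
Black → 0 (second significant figure)
Green → ×10^5 multiplier
Gold → ±5% tolerance
60 × 100000 = 6000000 Ω
Allowed range: 5700000 Ω to 6300000 Ω.
6540000 Ω lies outside that range.

no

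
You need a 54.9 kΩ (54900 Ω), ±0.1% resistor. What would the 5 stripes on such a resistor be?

green, yellow, white, red, violet

54900 Ω = 549 × 10^2.
5 → green
4 → yellow
9 → white
Multiplier 10^2 → red.
±0.1% tolerance → violet.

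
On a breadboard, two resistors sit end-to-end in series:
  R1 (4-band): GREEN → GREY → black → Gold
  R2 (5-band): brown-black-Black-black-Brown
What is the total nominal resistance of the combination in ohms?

158 Ω

R1: green, grey → 58; black ×1 → 58 Ω.
R2: brown, black, black → 100; black ×1 → 100 Ω.
Series: 58 + 100 = 158 Ω.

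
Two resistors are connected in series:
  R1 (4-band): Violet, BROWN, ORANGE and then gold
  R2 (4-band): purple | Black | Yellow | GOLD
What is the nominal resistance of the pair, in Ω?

R1: violet, brown → 71; orange ×10^3 → 71000 Ω.
R2: violet, black → 70; yellow ×10^4 → 700000 Ω.
Series: 71000 + 700000 = 771000 Ω.

771000 Ω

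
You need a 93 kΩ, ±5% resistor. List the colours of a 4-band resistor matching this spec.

93000 Ω = 93 × 10^3.
9 → white
3 → orange
Multiplier 10^3 → orange.
±5% tolerance → gold.

white, orange, orange, gold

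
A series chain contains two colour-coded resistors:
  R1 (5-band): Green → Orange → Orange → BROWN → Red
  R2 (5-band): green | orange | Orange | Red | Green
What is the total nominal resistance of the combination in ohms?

58630 Ω

R1: green, orange, orange → 533; brown ×10 → 5330 Ω.
R2: green, orange, orange → 533; red ×10^2 → 53300 Ω.
Series: 5330 + 53300 = 58630 Ω.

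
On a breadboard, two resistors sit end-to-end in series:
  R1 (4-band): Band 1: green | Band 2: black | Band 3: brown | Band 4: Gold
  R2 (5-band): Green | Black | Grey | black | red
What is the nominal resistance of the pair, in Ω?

R1: green, black → 50; brown ×10 → 500 Ω.
R2: green, black, grey → 508; black ×1 → 508 Ω.
Series: 500 + 508 = 1008 Ω.

1008 Ω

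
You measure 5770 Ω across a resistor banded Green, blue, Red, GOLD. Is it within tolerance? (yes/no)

Green → 5 (first significant figure)
Blue → 6 (second significant figure)
Red → ×10^2 multiplier
Gold → ±5% tolerance
56 × 100 = 5600 Ω
Allowed range: 5320 Ω to 5880 Ω.
5770 Ω lies inside that range.

yes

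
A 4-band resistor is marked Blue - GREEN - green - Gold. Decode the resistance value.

Blue → 6 (first significant figure)
Green → 5 (second significant figure)
Green → ×10^5 multiplier
65 × 100000 = 6500000 Ω

6500000 Ω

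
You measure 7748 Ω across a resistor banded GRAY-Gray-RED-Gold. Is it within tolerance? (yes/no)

Grey → 8 (first significant figure)
Grey → 8 (second significant figure)
Red → ×10^2 multiplier
Gold → ±5% tolerance
88 × 100 = 8800 Ω
Allowed range: 8360 Ω to 9240 Ω.
7748 Ω lies outside that range.

no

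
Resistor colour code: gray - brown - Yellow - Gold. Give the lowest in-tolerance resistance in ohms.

Grey → 8 (first significant figure)
Brown → 1 (second significant figure)
Yellow → ×10^4 multiplier
Gold → ±5% tolerance
81 × 10000 = 810000 Ω
Lowest = 810000 × (1 − 5/100) = 769500 Ω.

769500 Ω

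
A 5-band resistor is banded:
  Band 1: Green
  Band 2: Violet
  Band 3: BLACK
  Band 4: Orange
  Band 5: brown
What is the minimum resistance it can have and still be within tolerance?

564300 Ω

Green → 5 (first significant figure)
Violet → 7 (second significant figure)
Black → 0 (third significant figure)
Orange → ×10^3 multiplier
Brown → ±1% tolerance
570 × 1000 = 570000 Ω
Minimum = 570000 × (1 − 1/100) = 564300 Ω.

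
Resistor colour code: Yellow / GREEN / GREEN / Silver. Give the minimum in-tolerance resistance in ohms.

4050000 Ω

Yellow → 4 (first significant figure)
Green → 5 (second significant figure)
Green → ×10^5 multiplier
Silver → ±10% tolerance
45 × 100000 = 4500000 Ω
Minimum = 4500000 × (1 − 10/100) = 4050000 Ω.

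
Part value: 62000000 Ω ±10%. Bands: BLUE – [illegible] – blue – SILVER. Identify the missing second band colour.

62000000 Ω = 62 × 10^6.
The second band gives digit 2 of the significand, and 2 is red.

red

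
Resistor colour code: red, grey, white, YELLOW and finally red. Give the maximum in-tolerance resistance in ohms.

Red → 2 (first significant figure)
Grey → 8 (second significant figure)
White → 9 (third significant figure)
Yellow → ×10^4 multiplier
Red → ±2% tolerance
289 × 10000 = 2890000 Ω
Maximum = 2890000 × (1 + 2/100) = 2947800 Ω.

2947800 Ω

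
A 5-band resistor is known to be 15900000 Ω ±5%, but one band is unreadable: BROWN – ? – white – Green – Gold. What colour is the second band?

green

15900000 Ω = 159 × 10^5.
The second band gives digit 5 of the significand, and 5 is green.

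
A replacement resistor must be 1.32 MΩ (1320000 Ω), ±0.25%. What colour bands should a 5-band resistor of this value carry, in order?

1320000 Ω = 132 × 10^4.
1 → brown
3 → orange
2 → red
Multiplier 10^4 → yellow.
±0.25% tolerance → blue.

brown, orange, red, yellow, blue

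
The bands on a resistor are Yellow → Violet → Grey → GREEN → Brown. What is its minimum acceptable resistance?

Yellow → 4 (first significant figure)
Violet → 7 (second significant figure)
Grey → 8 (third significant figure)
Green → ×10^5 multiplier
Brown → ±1% tolerance
478 × 100000 = 47800000 Ω
Minimum = 47800000 × (1 − 1/100) = 47322000 Ω.

47322000 Ω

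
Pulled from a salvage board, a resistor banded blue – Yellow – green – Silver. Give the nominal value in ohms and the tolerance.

Blue → 6 (first significant figure)
Yellow → 4 (second significant figure)
Green → ×10^5 multiplier
Silver → ±10% tolerance
64 × 100000 = 6400000 Ω

6400000 Ω ±10%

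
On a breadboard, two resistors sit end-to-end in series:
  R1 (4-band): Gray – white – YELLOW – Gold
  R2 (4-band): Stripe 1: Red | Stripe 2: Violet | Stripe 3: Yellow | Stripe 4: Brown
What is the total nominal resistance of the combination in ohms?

1160000 Ω

R1: grey, white → 89; yellow ×10^4 → 890000 Ω.
R2: red, violet → 27; yellow ×10^4 → 270000 Ω.
Series: 890000 + 270000 = 1160000 Ω.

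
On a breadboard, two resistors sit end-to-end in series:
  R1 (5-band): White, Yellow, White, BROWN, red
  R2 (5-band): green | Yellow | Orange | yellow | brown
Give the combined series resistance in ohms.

5439490 Ω

R1: white, yellow, white → 949; brown ×10 → 9490 Ω.
R2: green, yellow, orange → 543; yellow ×10^4 → 5430000 Ω.
Series: 9490 + 5430000 = 5439490 Ω.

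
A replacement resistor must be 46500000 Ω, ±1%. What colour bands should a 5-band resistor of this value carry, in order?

yellow, blue, green, green, brown

46500000 Ω = 465 × 10^5.
4 → yellow
6 → blue
5 → green
Multiplier 10^5 → green.
±1% tolerance → brown.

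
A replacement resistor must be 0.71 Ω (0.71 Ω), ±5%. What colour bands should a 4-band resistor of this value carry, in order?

violet, brown, silver, gold

0.71 Ω = 71 × 10^-2.
7 → violet
1 → brown
Multiplier 10^-2 → silver.
±5% tolerance → gold.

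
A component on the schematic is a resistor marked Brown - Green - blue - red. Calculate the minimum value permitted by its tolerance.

14700000 Ω

Brown → 1 (first significant figure)
Green → 5 (second significant figure)
Blue → ×10^6 multiplier
Red → ±2% tolerance
15 × 1000000 = 15000000 Ω
Minimum = 15000000 × (1 − 2/100) = 14700000 Ω.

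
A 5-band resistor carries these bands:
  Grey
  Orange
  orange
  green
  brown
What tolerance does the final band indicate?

The last band, brown, is the tolerance band.
Brown corresponds to ±1%.

±1%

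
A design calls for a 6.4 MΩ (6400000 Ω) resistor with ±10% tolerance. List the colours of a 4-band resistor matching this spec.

6400000 Ω = 64 × 10^5.
6 → blue
4 → yellow
Multiplier 10^5 → green.
±10% tolerance → silver.

blue, yellow, green, silver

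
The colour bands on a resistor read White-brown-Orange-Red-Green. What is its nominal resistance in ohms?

White → 9 (first significant figure)
Brown → 1 (second significant figure)
Orange → 3 (third significant figure)
Red → ×10^2 multiplier
913 × 100 = 91300 Ω

91300 Ω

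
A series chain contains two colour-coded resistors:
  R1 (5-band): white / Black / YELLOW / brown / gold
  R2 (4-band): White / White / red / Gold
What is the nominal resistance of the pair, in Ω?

18940 Ω

R1: white, black, yellow → 904; brown ×10 → 9040 Ω.
R2: white, white → 99; red ×10^2 → 9900 Ω.
Series: 9040 + 9900 = 18940 Ω.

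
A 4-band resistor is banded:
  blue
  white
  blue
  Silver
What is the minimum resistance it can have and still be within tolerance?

62100000 Ω

Blue → 6 (first significant figure)
White → 9 (second significant figure)
Blue → ×10^6 multiplier
Silver → ±10% tolerance
69 × 1000000 = 69000000 Ω
Minimum = 69000000 × (1 − 10/100) = 62100000 Ω.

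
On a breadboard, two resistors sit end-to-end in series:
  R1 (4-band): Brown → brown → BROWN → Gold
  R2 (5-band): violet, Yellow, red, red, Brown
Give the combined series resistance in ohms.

R1: brown, brown → 11; brown ×10 → 110 Ω.
R2: violet, yellow, red → 742; red ×10^2 → 74200 Ω.
Series: 110 + 74200 = 74310 Ω.

74310 Ω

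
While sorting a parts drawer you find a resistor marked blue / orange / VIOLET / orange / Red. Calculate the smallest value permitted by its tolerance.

624260 Ω

Blue → 6 (first significant figure)
Orange → 3 (second significant figure)
Violet → 7 (third significant figure)
Orange → ×10^3 multiplier
Red → ±2% tolerance
637 × 1000 = 637000 Ω
Smallest = 637000 × (1 − 2/100) = 624260 Ω.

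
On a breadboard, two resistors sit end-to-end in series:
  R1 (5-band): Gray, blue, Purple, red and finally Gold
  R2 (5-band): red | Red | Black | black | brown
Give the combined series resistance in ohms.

86920 Ω

R1: grey, blue, violet → 867; red ×10^2 → 86700 Ω.
R2: red, red, black → 220; black ×1 → 220 Ω.
Series: 86700 + 220 = 86920 Ω.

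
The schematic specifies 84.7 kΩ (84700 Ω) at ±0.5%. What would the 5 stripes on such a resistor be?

grey, yellow, violet, red, green

84700 Ω = 847 × 10^2.
8 → grey
4 → yellow
7 → violet
Multiplier 10^2 → red.
±0.5% tolerance → green.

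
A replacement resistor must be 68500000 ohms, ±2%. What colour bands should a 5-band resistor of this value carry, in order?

blue, grey, green, green, red

68500000 Ω = 685 × 10^5.
6 → blue
8 → grey
5 → green
Multiplier 10^5 → green.
±2% tolerance → red.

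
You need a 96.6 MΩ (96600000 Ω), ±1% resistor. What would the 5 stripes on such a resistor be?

white, blue, blue, green, brown

96600000 Ω = 966 × 10^5.
9 → white
6 → blue
6 → blue
Multiplier 10^5 → green.
±1% tolerance → brown.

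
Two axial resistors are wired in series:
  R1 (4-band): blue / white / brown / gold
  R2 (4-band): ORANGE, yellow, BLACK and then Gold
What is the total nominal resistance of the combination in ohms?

R1: blue, white → 69; brown ×10 → 690 Ω.
R2: orange, yellow → 34; black ×1 → 34 Ω.
Series: 690 + 34 = 724 Ω.

724 Ω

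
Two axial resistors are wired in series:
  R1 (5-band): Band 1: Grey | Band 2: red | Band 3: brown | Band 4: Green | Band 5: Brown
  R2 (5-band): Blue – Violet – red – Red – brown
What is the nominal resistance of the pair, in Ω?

82167200 Ω

R1: grey, red, brown → 821; green ×10^5 → 82100000 Ω.
R2: blue, violet, red → 672; red ×10^2 → 67200 Ω.
Series: 82100000 + 67200 = 82167200 Ω.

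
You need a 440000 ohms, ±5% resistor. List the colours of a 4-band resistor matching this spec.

440000 Ω = 44 × 10^4.
4 → yellow
4 → yellow
Multiplier 10^4 → yellow.
±5% tolerance → gold.

yellow, yellow, yellow, gold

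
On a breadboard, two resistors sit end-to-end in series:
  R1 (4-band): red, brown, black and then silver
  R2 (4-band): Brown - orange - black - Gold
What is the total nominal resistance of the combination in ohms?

34 Ω

R1: red, brown → 21; black ×1 → 21 Ω.
R2: brown, orange → 13; black ×1 → 13 Ω.
Series: 21 + 13 = 34 Ω.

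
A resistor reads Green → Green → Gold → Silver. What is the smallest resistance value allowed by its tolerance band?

4.95 Ω

Green → 5 (first significant figure)
Green → 5 (second significant figure)
Gold → ×0.1 multiplier
Silver → ±10% tolerance
55 × 0.1 = 5.5 Ω
Smallest = 5.5 × (1 − 10/100) = 4.95 Ω.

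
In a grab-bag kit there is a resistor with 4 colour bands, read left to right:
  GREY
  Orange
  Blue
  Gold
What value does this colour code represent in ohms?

Grey → 8 (first significant figure)
Orange → 3 (second significant figure)
Blue → ×10^6 multiplier
83 × 1000000 = 83000000 Ω

83000000 Ω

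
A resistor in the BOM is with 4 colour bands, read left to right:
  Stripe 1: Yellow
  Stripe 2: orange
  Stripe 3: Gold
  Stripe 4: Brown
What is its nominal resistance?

Yellow → 4 (first significant figure)
Orange → 3 (second significant figure)
Gold → ×0.1 multiplier
43 × 0.1 = 4.3 Ω

4.3 Ω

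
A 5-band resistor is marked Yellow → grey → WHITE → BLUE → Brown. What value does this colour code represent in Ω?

Yellow → 4 (first significant figure)
Grey → 8 (second significant figure)
White → 9 (third significant figure)
Blue → ×10^6 multiplier
489 × 1000000 = 489000000 Ω

489000000 Ω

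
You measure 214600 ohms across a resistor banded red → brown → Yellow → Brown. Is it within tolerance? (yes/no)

Red → 2 (first significant figure)
Brown → 1 (second significant figure)
Yellow → ×10^4 multiplier
Brown → ±1% tolerance
21 × 10000 = 210000 Ω
Allowed range: 207900 Ω to 212100 Ω.
214600 ohms lies outside that range.

no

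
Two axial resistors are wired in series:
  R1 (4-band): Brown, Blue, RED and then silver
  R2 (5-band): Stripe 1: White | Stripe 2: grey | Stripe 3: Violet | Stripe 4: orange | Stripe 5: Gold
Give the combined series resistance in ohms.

988600 Ω

R1: brown, blue → 16; red ×10^2 → 1600 Ω.
R2: white, grey, violet → 987; orange ×10^3 → 987000 Ω.
Series: 1600 + 987000 = 988600 Ω.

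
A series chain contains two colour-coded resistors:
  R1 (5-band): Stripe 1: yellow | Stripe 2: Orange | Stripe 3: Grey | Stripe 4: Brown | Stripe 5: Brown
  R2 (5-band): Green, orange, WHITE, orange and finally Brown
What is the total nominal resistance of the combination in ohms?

543380 Ω

R1: yellow, orange, grey → 438; brown ×10 → 4380 Ω.
R2: green, orange, white → 539; orange ×10^3 → 539000 Ω.
Series: 4380 + 539000 = 543380 Ω.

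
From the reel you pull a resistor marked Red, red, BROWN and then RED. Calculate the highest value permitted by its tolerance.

Red → 2 (first significant figure)
Red → 2 (second significant figure)
Brown → ×10 multiplier
Red → ±2% tolerance
22 × 10 = 220 Ω
Highest = 220 × (1 + 2/100) = 224.4 Ω.

224.4 Ω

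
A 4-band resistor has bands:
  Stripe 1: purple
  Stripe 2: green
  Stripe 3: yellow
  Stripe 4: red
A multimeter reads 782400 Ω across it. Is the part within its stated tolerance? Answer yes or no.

no

Violet → 7 (first significant figure)
Green → 5 (second significant figure)
Yellow → ×10^4 multiplier
Red → ±2% tolerance
75 × 10000 = 750000 Ω
Allowed range: 735000 Ω to 765000 Ω.
782400 Ω lies outside that range.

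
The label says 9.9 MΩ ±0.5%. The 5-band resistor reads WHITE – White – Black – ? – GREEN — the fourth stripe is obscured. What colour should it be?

9900000 Ω = 990 × 10^4.
The fourth band is the multiplier, 10^4, which is yellow.

yellow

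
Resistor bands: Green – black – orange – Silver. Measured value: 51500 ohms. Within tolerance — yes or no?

Green → 5 (first significant figure)
Black → 0 (second significant figure)
Orange → ×10^3 multiplier
Silver → ±10% tolerance
50 × 1000 = 50000 Ω
Allowed range: 45000 Ω to 55000 Ω.
51500 ohms lies inside that range.

yes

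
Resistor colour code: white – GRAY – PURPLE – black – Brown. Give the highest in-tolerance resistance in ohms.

996.87 Ω

White → 9 (first significant figure)
Grey → 8 (second significant figure)
Violet → 7 (third significant figure)
Black → ×1 multiplier
Brown → ±1% tolerance
987 × 1 = 987 Ω
Highest = 987 × (1 + 1/100) = 996.87 Ω.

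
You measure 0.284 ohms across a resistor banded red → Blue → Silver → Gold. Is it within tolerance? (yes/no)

no

Red → 2 (first significant figure)
Blue → 6 (second significant figure)
Silver → ×0.01 multiplier
Gold → ±5% tolerance
26 × 0.01 = 0.26 Ω
Allowed range: 0.247 Ω to 0.273 Ω.
0.284 ohms lies outside that range.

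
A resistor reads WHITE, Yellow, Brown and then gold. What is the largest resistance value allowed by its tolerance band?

White → 9 (first significant figure)
Yellow → 4 (second significant figure)
Brown → ×10 multiplier
Gold → ±5% tolerance
94 × 10 = 940 Ω
Largest = 940 × (1 + 5/100) = 987 Ω.

987 Ω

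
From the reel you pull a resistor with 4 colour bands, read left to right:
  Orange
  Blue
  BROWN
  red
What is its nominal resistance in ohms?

360 Ω

Orange → 3 (first significant figure)
Blue → 6 (second significant figure)
Brown → ×10 multiplier
36 × 10 = 360 Ω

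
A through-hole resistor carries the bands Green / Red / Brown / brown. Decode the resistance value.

520 Ω

Green → 5 (first significant figure)
Red → 2 (second significant figure)
Brown → ×10 multiplier
52 × 10 = 520 Ω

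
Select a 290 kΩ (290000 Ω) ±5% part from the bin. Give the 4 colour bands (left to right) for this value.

red, white, yellow, gold

290000 Ω = 29 × 10^4.
2 → red
9 → white
Multiplier 10^4 → yellow.
±5% tolerance → gold.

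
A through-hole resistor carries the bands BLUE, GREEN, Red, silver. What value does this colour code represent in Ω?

Blue → 6 (first significant figure)
Green → 5 (second significant figure)
Red → ×10^2 multiplier
65 × 100 = 6500 Ω

6500 Ω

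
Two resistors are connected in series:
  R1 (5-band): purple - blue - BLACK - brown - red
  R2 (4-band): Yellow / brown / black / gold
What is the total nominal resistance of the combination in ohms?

R1: violet, blue, black → 760; brown ×10 → 7600 Ω.
R2: yellow, brown → 41; black ×1 → 41 Ω.
Series: 7600 + 41 = 7641 Ω.

7641 Ω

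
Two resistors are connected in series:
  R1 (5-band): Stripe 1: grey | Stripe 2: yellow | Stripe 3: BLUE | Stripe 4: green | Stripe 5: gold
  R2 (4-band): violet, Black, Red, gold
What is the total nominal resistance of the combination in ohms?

R1: grey, yellow, blue → 846; green ×10^5 → 84600000 Ω.
R2: violet, black → 70; red ×10^2 → 7000 Ω.
Series: 84600000 + 7000 = 84607000 Ω.

84607000 Ω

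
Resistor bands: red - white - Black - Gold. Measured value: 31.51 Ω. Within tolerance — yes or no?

no

Red → 2 (first significant figure)
White → 9 (second significant figure)
Black → ×1 multiplier
Gold → ±5% tolerance
29 × 1 = 29 Ω
Allowed range: 27.55 Ω to 30.45 Ω.
31.51 Ω lies outside that range.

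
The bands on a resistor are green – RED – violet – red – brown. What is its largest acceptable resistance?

53227 Ω

Green → 5 (first significant figure)
Red → 2 (second significant figure)
Violet → 7 (third significant figure)
Red → ×10^2 multiplier
Brown → ±1% tolerance
527 × 100 = 52700 Ω
Largest = 52700 × (1 + 1/100) = 53227 Ω.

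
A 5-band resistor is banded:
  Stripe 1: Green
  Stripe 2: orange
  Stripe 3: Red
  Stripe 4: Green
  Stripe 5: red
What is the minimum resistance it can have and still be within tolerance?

Green → 5 (first significant figure)
Orange → 3 (second significant figure)
Red → 2 (third significant figure)
Green → ×10^5 multiplier
Red → ±2% tolerance
532 × 100000 = 53200000 Ω
Minimum = 53200000 × (1 − 2/100) = 52136000 Ω.

52136000 Ω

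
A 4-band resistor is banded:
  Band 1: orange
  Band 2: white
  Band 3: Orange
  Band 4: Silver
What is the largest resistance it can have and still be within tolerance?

42900 Ω

Orange → 3 (first significant figure)
White → 9 (second significant figure)
Orange → ×10^3 multiplier
Silver → ±10% tolerance
39 × 1000 = 39000 Ω
Largest = 39000 × (1 + 10/100) = 42900 Ω.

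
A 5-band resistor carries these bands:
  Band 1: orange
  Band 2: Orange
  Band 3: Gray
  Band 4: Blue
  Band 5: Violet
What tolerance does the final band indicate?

The last band, violet, is the tolerance band.
Violet corresponds to ±0.1%.

±0.1%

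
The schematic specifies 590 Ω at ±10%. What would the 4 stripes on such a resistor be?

green, white, brown, silver

590 Ω = 59 × 10^1.
5 → green
9 → white
Multiplier 10^1 → brown.
±10% tolerance → silver.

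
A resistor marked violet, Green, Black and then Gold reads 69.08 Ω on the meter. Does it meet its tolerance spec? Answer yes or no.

Violet → 7 (first significant figure)
Green → 5 (second significant figure)
Black → ×1 multiplier
Gold → ±5% tolerance
75 × 1 = 75 Ω
Allowed range: 71.25 Ω to 78.75 Ω.
69.08 Ω lies outside that range.

no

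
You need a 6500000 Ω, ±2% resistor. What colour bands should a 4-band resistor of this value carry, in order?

blue, green, green, red

6500000 Ω = 65 × 10^5.
6 → blue
5 → green
Multiplier 10^5 → green.
±2% tolerance → red.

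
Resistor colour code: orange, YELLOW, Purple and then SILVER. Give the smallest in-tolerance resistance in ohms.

Orange → 3 (first significant figure)
Yellow → 4 (second significant figure)
Violet → ×10^7 multiplier
Silver → ±10% tolerance
34 × 10000000 = 340000000 Ω
Smallest = 340000000 × (1 − 10/100) = 306000000 Ω.

306000000 Ω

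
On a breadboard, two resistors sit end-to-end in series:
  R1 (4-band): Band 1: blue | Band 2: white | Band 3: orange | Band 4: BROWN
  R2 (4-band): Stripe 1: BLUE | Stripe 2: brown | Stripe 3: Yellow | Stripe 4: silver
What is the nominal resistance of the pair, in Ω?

679000 Ω

R1: blue, white → 69; orange ×10^3 → 69000 Ω.
R2: blue, brown → 61; yellow ×10^4 → 610000 Ω.
Series: 69000 + 610000 = 679000 Ω.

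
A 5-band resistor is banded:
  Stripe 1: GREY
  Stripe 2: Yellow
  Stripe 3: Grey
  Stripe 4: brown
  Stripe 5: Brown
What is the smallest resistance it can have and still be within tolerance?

Grey → 8 (first significant figure)
Yellow → 4 (second significant figure)
Grey → 8 (third significant figure)
Brown → ×10 multiplier
Brown → ±1% tolerance
848 × 10 = 8480 Ω
Smallest = 8480 × (1 − 1/100) = 8395.2 Ω.

8395.2 Ω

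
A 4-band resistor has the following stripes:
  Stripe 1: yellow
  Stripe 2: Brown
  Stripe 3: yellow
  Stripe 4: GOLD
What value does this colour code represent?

410000 Ω

Yellow → 4 (first significant figure)
Brown → 1 (second significant figure)
Yellow → ×10^4 multiplier
41 × 10000 = 410000 Ω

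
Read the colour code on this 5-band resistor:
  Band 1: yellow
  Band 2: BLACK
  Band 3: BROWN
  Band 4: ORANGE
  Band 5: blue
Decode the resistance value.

401000 Ω

Yellow → 4 (first significant figure)
Black → 0 (second significant figure)
Brown → 1 (third significant figure)
Orange → ×10^3 multiplier
401 × 1000 = 401000 Ω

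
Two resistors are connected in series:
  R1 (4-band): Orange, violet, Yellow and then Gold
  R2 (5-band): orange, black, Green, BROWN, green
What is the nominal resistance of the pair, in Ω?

R1: orange, violet → 37; yellow ×10^4 → 370000 Ω.
R2: orange, black, green → 305; brown ×10 → 3050 Ω.
Series: 370000 + 3050 = 373050 Ω.

373050 Ω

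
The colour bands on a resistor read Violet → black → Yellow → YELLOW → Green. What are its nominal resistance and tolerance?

Violet → 7 (first significant figure)
Black → 0 (second significant figure)
Yellow → 4 (third significant figure)
Yellow → ×10^4 multiplier
Green → ±0.5% tolerance
704 × 10000 = 7040000 Ω

7040000 Ω ±0.5%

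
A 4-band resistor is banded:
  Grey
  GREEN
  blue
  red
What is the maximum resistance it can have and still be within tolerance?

86700000 Ω

Grey → 8 (first significant figure)
Green → 5 (second significant figure)
Blue → ×10^6 multiplier
Red → ±2% tolerance
85 × 1000000 = 85000000 Ω
Maximum = 85000000 × (1 + 2/100) = 86700000 Ω.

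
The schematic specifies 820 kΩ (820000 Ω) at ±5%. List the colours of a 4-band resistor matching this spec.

grey, red, yellow, gold

820000 Ω = 82 × 10^4.
8 → grey
2 → red
Multiplier 10^4 → yellow.
±5% tolerance → gold.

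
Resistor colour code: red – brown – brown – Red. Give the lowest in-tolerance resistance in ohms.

205.8 Ω

Red → 2 (first significant figure)
Brown → 1 (second significant figure)
Brown → ×10 multiplier
Red → ±2% tolerance
21 × 10 = 210 Ω
Lowest = 210 × (1 − 2/100) = 205.8 Ω.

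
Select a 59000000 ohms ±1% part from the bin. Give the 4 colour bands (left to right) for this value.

green, white, blue, brown

59000000 Ω = 59 × 10^6.
5 → green
9 → white
Multiplier 10^6 → blue.
±1% tolerance → brown.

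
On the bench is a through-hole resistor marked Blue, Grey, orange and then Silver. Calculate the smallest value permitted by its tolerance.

61200 Ω

Blue → 6 (first significant figure)
Grey → 8 (second significant figure)
Orange → ×10^3 multiplier
Silver → ±10% tolerance
68 × 1000 = 68000 Ω
Smallest = 68000 × (1 − 10/100) = 61200 Ω.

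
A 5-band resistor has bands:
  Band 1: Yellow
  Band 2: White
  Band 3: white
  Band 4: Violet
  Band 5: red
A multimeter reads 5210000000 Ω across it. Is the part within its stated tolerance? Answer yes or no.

Yellow → 4 (first significant figure)
White → 9 (second significant figure)
White → 9 (third significant figure)
Violet → ×10^7 multiplier
Red → ±2% tolerance
499 × 10000000 = 4990000000 Ω
Allowed range: 4890200000 Ω to 5089800000 Ω.
5210000000 Ω lies outside that range.

no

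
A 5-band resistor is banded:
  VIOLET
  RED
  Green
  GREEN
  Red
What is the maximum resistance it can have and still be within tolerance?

Violet → 7 (first significant figure)
Red → 2 (second significant figure)
Green → 5 (third significant figure)
Green → ×10^5 multiplier
Red → ±2% tolerance
725 × 100000 = 72500000 Ω
Maximum = 72500000 × (1 + 2/100) = 73950000 Ω.

73950000 Ω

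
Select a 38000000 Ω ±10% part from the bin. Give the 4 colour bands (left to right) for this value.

38000000 Ω = 38 × 10^6.
3 → orange
8 → grey
Multiplier 10^6 → blue.
±10% tolerance → silver.

orange, grey, blue, silver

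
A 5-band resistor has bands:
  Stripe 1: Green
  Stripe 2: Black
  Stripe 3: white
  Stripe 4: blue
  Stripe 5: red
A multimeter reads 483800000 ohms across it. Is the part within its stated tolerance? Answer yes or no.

Green → 5 (first significant figure)
Black → 0 (second significant figure)
White → 9 (third significant figure)
Blue → ×10^6 multiplier
Red → ±2% tolerance
509 × 1000000 = 509000000 Ω
Allowed range: 498820000 Ω to 519180000 Ω.
483800000 ohms lies outside that range.

no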